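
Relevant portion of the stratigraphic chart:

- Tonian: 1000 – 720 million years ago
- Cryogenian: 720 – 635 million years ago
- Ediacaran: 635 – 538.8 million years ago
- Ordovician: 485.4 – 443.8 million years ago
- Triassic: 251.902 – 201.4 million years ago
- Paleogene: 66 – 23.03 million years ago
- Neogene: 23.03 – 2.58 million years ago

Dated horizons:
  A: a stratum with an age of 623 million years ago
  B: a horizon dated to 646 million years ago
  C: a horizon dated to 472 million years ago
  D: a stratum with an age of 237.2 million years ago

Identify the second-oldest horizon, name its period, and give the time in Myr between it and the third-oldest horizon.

A, in the Ediacaran; 151 million years to C

Larger Ma means older, so oldest first: B 646 > A 623 > C 472 > D 237.2.
Counting 2 along gives A (623 Ma); the excerpt puts that inside the Ediacaran, 635–538.8 Ma.
Next in line is C (472 Ma), and 623 − 472 = 151 Myr.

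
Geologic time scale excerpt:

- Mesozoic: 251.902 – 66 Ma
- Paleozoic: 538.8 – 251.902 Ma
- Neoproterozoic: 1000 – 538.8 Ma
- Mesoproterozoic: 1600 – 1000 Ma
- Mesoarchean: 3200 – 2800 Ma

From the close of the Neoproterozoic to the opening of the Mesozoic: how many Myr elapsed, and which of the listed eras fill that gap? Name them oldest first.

End of Neoproterozoic = 538.8 Ma; start of Mesozoic = 251.902 Ma.
Gap = 538.8 − 251.902 = 286.898 Myr.
Eras wholly inside 538.8–251.902 Ma: Paleozoic (538.8–251.902).

286.898 million years; Paleozoic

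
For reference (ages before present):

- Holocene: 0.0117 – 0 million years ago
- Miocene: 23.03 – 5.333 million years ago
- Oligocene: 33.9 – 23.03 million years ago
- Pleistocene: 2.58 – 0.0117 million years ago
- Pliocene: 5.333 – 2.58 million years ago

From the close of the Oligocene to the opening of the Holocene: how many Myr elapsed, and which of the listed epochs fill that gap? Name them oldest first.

23.0183 million years; Miocene, Pliocene, Pleistocene

The Oligocene closes at 23.03 Ma and the Holocene opens at 0.0117 Ma, so the interval is 23.03 − 0.0117 = 23.0183 Myr.
An epoch fits inside if it starts at or after 23.03 Ma and ends at or before 0.0117 Ma; oldest first that gives Miocene, Pliocene, Pleistocene.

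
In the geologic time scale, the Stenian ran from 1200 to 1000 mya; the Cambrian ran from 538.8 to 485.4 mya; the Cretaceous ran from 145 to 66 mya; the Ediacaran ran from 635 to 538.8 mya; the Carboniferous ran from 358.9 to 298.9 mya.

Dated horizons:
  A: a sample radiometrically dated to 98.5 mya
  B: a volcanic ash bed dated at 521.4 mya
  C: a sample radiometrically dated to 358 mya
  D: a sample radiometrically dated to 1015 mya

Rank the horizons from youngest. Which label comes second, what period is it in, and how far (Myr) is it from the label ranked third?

Smaller Ma means younger, so youngest first: A 98.5 < C 358 < B 521.4 < D 1015.
Counting 2 along gives C (358 Ma); the excerpt puts that inside the Carboniferous, 358.9–298.9 Ma.
Next in line is B (521.4 Ma), and 521.4 − 358 = 163.4 Myr.

C, in the Carboniferous; 163.4 million years to B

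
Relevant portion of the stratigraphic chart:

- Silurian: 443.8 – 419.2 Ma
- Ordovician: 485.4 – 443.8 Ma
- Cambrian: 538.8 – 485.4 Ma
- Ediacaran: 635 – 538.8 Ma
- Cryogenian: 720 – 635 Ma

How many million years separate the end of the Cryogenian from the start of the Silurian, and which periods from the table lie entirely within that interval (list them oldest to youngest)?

End of Cryogenian = 635 Ma; start of Silurian = 443.8 Ma.
Gap = 635 − 443.8 = 191.2 Myr.
Periods wholly inside 635–443.8 Ma: Ediacaran (635–538.8), Cambrian (538.8–485.4), Ordovician (485.4–443.8).

191.2 million years; Ediacaran, Cambrian, Ordovician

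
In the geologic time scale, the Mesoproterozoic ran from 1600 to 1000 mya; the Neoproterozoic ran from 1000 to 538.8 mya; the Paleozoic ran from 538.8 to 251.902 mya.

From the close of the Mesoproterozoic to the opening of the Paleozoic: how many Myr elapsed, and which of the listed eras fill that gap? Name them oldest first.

The Mesoproterozoic closes at 1000 Ma and the Paleozoic opens at 538.8 Ma, so the interval is 1000 − 538.8 = 461.2 Myr.
An era fits inside if it starts at or after 1000 Ma and ends at or before 538.8 Ma; oldest first that gives Neoproterozoic.

461.2 million years; Neoproterozoic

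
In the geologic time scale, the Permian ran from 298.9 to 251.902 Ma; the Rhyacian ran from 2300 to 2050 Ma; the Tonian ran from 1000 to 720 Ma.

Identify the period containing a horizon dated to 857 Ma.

857 Ma lies between 1000 and 720 Ma, so it falls in the Tonian.

Tonian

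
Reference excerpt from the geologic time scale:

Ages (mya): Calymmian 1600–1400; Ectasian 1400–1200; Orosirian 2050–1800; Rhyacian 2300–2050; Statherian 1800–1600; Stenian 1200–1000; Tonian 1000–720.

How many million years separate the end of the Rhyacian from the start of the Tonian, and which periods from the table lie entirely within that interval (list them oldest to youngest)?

1050 million years; Orosirian, Statherian, Calymmian, Ectasian, Stenian

The Rhyacian closes at 2050 Ma and the Tonian opens at 1000 Ma, so the interval is 2050 − 1000 = 1050 Myr.
A period fits inside if it starts at or after 2050 Ma and ends at or before 1000 Ma; oldest first that gives Orosirian, Statherian, Calymmian, Ectasian, Stenian.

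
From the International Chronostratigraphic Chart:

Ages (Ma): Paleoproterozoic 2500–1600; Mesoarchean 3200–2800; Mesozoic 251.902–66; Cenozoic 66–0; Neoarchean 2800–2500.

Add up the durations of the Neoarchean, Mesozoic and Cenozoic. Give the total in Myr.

Duration is start − end for each: (2800 − 2500) + (251.902 − 66) + (66 − 0).
That is 300 + 185.902 + 66, which totals 551.902 million years.

551.902 million years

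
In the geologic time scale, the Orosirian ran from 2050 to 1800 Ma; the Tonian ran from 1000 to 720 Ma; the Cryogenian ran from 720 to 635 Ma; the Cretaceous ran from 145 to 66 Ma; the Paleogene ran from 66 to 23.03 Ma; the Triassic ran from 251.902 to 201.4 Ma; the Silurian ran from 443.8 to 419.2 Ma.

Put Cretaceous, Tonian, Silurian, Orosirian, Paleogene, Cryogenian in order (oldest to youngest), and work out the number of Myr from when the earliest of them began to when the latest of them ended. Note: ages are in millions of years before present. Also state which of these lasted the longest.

Orosirian, Tonian, Cryogenian, Silurian, Cretaceous, Paleogene; total span 2026.97 Myr; longest is Tonian

Start ages (Ma): Orosirian 2050, Tonian 1000, Cryogenian 720, Silurian 443.8, Cretaceous 145, Paleogene 66.
Ordered oldest to youngest: Orosirian, Tonian, Cryogenian, Silurian, Cretaceous, Paleogene.
Span = 2050 − 23.03 = 2026.97 Myr.
Durations: Silurian 24.6, Tonian 280, Paleogene 42.97, Orosirian 250, Cryogenian 85, Cretaceous 79 → longest is Tonian (280 Myr).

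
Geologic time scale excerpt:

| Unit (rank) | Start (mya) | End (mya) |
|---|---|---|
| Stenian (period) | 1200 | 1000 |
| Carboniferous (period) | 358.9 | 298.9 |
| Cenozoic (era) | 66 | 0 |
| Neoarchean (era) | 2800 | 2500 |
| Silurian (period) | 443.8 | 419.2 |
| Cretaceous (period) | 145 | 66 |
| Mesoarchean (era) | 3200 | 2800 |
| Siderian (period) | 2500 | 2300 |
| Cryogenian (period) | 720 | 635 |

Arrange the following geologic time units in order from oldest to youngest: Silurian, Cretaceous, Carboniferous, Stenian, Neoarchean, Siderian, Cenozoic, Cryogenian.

Sorting by start age (descending Ma, since larger Ma = older): Neoarchean start 2800, Siderian start 2500, Stenian start 1200, Cryogenian start 720, Silurian start 443.8, Carboniferous start 358.9, Cretaceous start 145, Cenozoic start 66.

Neoarchean, Siderian, Stenian, Cryogenian, Silurian, Carboniferous, Cretaceous, Cenozoic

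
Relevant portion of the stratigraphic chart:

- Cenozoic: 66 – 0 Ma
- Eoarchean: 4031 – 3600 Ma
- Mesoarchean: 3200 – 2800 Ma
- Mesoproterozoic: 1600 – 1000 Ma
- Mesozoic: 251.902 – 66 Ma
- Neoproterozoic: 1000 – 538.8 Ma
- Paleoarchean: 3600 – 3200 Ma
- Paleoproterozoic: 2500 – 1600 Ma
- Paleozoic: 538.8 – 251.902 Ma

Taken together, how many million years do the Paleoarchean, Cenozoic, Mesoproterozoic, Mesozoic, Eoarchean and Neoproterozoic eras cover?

2144.102 million years

Each duration: Paleoarchean = 400; Cenozoic = 66; Mesoproterozoic = 600; Mesozoic = 185.902; Eoarchean = 431; Neoproterozoic = 461.2.
Sum: 400 + 66 + 600 + 185.902 + 431 + 461.2 = 2144.102 Myr.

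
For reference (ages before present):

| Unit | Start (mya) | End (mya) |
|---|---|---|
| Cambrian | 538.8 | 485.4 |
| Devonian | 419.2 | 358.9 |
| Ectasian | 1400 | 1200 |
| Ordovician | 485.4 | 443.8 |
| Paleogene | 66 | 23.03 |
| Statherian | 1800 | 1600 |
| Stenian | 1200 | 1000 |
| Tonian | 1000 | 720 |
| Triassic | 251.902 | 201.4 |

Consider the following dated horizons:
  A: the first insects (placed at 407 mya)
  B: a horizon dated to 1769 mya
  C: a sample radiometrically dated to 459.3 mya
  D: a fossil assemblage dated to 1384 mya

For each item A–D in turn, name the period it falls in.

A — Devonian; B — Statherian; C — Ordovician; D — Ectasian

Match each age against the start–end ranges in the excerpt: A = 407 Ma → Devonian (419.2–358.9); B = 1769 Ma → Statherian (1800–1600); C = 459.3 Ma → Ordovician (485.4–443.8); D = 1384 Ma → Ectasian (1400–1200).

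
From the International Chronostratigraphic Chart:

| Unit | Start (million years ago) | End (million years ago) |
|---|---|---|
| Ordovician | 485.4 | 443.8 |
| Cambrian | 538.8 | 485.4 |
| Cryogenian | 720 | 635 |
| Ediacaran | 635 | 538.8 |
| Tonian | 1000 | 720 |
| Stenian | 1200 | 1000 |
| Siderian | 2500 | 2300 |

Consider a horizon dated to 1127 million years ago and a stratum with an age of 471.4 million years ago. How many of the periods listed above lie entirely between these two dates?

The older date is 1127 Ma and the younger is 471.4 Ma.
Periods with start < 1127 and end > 471.4 Ma: Tonian (1000–720), Cryogenian (720–635), Ediacaran (635–538.8), Cambrian (538.8–485.4).
That is 4 complete periods.

4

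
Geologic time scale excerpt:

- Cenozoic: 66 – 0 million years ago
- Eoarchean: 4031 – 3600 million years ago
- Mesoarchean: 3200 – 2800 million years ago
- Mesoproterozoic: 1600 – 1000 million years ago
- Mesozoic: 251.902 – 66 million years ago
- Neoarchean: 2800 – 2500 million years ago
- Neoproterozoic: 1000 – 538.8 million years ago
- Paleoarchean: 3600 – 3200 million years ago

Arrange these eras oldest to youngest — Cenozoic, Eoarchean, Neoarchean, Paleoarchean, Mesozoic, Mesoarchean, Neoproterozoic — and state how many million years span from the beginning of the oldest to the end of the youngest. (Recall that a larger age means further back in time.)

Eoarchean → Paleoarchean → Mesoarchean → Neoarchean → Neoproterozoic → Mesozoic → Cenozoic; total span 4031 Myr

Start ages (Ma): Eoarchean 4031, Paleoarchean 3600, Mesoarchean 3200, Neoarchean 2800, Neoproterozoic 1000, Mesozoic 251.902, Cenozoic 66.
Ordered oldest to youngest: Eoarchean, Paleoarchean, Mesoarchean, Neoarchean, Neoproterozoic, Mesozoic, Cenozoic.
Span = 4031 − 0 = 4031 Myr.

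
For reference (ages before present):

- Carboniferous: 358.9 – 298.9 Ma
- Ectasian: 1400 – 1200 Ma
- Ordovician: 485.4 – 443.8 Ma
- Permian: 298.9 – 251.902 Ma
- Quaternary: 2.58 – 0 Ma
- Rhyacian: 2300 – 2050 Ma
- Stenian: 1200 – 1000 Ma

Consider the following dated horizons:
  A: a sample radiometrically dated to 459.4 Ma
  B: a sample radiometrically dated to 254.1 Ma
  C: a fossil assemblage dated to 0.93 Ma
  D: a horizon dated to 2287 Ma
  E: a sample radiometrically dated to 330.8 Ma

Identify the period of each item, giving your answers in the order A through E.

A: 459.4 Ma lies in 485.4–443.8 Ma, so Ordovician.
B: 254.1 Ma lies in 298.9–251.902 Ma, so Permian.
C: 0.93 Ma lies in 2.58–0 Ma, so Quaternary.
D: 2287 Ma lies in 2300–2050 Ma, so Rhyacian.
E: 330.8 Ma lies in 358.9–298.9 Ma, so Carboniferous.

A — Ordovician; B — Permian; C — Quaternary; D — Rhyacian; E — Carboniferous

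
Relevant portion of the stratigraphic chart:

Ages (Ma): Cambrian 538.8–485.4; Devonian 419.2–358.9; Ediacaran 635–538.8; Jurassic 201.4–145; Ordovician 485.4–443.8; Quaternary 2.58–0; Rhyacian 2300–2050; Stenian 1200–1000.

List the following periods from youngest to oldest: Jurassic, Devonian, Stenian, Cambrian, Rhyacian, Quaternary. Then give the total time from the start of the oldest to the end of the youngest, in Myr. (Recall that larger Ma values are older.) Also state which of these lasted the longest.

Start ages (Ma): Rhyacian 2300, Stenian 1200, Cambrian 538.8, Devonian 419.2, Jurassic 201.4, Quaternary 2.58.
Ordered youngest to oldest: Quaternary, Jurassic, Devonian, Cambrian, Stenian, Rhyacian.
Span = 2300 − 0 = 2300 Myr.
Durations: Quaternary 2.58, Cambrian 53.4, Jurassic 56.4, Rhyacian 250, Stenian 200, Devonian 60.3 → longest is Rhyacian (250 Myr).

Quaternary → Jurassic → Devonian → Cambrian → Stenian → Rhyacian; total span 2300 Myr; longest is Rhyacian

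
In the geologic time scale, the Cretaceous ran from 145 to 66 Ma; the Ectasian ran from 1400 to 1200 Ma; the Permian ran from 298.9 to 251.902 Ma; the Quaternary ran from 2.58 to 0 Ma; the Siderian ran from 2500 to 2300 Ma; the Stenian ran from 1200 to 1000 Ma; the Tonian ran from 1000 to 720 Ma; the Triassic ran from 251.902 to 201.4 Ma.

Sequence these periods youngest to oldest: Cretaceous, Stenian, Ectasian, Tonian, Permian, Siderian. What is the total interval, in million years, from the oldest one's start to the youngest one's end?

Start ages (Ma): Siderian 2500, Ectasian 1400, Stenian 1200, Tonian 1000, Permian 298.9, Cretaceous 145.
Ordered youngest to oldest: Cretaceous, Permian, Tonian, Stenian, Ectasian, Siderian.
Span = 2500 − 66 = 2434 Myr.

Cretaceous → Permian → Tonian → Stenian → Ectasian → Siderian; total span 2434 Myr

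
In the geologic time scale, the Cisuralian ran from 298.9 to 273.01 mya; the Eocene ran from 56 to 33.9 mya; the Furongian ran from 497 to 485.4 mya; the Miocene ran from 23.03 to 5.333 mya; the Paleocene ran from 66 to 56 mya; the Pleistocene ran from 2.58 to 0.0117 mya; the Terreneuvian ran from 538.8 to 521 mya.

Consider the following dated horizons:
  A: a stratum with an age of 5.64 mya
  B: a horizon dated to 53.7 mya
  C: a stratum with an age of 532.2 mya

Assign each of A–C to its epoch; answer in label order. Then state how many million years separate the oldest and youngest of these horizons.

A: 5.64 Ma lies in 23.03–5.333 Ma, so Miocene.
B: 53.7 Ma lies in 56–33.9 Ma, so Eocene.
C: 532.2 Ma lies in 538.8–521 Ma, so Terreneuvian.
Oldest = 532.2 Ma, youngest = 5.64 Ma → span 526.56 Myr.

A — Miocene; B — Eocene; C — Terreneuvian; span 526.56 million years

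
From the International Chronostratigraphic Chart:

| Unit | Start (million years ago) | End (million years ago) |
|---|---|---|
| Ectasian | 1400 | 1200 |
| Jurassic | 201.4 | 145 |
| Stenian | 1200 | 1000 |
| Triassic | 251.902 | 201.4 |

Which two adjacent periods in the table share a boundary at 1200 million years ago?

The Ectasian ends at 1200 million years ago and the Stenian begins at 1200 million years ago, so they share that boundary.

Ectasian and Stenian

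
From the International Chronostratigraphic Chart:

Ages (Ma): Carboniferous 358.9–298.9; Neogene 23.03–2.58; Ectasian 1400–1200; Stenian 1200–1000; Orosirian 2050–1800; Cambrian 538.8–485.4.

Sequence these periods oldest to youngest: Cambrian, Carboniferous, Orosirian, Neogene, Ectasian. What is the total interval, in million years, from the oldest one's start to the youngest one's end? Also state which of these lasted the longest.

Orosirian, Ectasian, Cambrian, Carboniferous, Neogene; total span 2047.42 Myr; longest is Orosirian

Start ages (Ma): Orosirian 2050, Ectasian 1400, Cambrian 538.8, Carboniferous 358.9, Neogene 23.03.
Ordered oldest to youngest: Orosirian, Ectasian, Cambrian, Carboniferous, Neogene.
Span = 2050 − 2.58 = 2047.42 Myr.
Durations: Carboniferous 60, Orosirian 250, Cambrian 53.4, Neogene 20.45, Ectasian 200 → longest is Orosirian (250 Myr).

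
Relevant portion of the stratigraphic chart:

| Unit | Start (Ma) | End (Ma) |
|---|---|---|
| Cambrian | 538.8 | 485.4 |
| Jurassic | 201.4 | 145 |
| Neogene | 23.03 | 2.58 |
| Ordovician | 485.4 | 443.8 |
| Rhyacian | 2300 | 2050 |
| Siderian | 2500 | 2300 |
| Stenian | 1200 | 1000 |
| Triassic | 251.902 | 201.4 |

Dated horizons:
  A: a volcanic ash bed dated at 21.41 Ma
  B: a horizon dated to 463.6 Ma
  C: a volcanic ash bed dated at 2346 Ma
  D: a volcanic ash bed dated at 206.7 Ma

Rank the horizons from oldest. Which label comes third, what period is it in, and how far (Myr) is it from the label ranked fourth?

D, in the Triassic; 185.29 million years to A

Larger Ma means older, so oldest first: C 2346 > B 463.6 > D 206.7 > A 21.41.
Counting 3 along gives D (206.7 Ma); the excerpt puts that inside the Triassic, 251.902–201.4 Ma.
Next in line is A (21.41 Ma), and 206.7 − 21.41 = 185.29 Myr.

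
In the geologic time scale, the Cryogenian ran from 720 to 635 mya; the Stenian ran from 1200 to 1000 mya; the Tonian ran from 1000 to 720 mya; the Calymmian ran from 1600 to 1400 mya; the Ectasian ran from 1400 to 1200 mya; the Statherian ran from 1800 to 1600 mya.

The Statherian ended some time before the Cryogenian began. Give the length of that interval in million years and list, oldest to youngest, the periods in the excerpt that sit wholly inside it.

End of Statherian = 1600 Ma; start of Cryogenian = 720 Ma.
Gap = 1600 − 720 = 880 Myr.
Periods wholly inside 1600–720 Ma: Calymmian (1600–1400), Ectasian (1400–1200), Stenian (1200–1000), Tonian (1000–720).

880 million years; Calymmian, Ectasian, Stenian, Tonian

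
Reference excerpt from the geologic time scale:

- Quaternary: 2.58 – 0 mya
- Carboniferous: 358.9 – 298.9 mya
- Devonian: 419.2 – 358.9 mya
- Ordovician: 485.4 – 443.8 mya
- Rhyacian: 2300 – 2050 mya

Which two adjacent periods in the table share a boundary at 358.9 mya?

Devonian and Carboniferous

The Devonian ends at 358.9 mya and the Carboniferous begins at 358.9 mya, so they share that boundary.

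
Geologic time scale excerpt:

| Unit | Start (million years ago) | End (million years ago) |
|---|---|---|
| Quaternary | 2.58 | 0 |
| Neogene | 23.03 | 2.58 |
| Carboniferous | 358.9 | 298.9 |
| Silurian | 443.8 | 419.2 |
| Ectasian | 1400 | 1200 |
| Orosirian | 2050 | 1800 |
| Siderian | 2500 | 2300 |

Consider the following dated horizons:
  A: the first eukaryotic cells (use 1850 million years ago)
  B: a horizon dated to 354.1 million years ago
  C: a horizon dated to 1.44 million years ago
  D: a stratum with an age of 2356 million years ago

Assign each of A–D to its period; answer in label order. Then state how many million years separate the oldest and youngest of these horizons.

A: 1850 Ma lies in 2050–1800 Ma, so Orosirian.
B: 354.1 Ma lies in 358.9–298.9 Ma, so Carboniferous.
C: 1.44 Ma lies in 2.58–0 Ma, so Quaternary.
D: 2356 Ma lies in 2500–2300 Ma, so Siderian.
Oldest = 2356 Ma, youngest = 1.44 Ma → span 2354.56 Myr.

A — Orosirian; B — Carboniferous; C — Quaternary; D — Siderian; span 2354.56 million years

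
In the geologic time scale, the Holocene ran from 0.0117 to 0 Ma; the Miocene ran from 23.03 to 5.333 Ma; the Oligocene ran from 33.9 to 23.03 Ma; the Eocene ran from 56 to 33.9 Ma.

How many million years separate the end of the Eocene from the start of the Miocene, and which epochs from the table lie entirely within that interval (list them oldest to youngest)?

End of Eocene = 33.9 Ma; start of Miocene = 23.03 Ma.
Gap = 33.9 − 23.03 = 10.87 Myr.
Epochs wholly inside 33.9–23.03 Ma: Oligocene (33.9–23.03).

10.87 million years; Oligocene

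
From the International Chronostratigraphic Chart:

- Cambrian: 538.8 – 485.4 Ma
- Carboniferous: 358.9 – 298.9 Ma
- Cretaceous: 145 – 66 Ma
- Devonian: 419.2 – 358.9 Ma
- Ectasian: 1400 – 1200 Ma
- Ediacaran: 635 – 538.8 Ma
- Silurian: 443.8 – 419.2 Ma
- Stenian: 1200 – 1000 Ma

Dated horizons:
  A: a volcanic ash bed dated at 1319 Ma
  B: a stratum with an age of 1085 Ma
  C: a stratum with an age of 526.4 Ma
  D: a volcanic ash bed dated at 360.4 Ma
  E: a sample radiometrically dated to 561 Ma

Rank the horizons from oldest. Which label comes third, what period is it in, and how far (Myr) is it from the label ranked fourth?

E, in the Ediacaran; 34.6 million years to C

Sorted oldest-first by Ma: A (1319), B (1085), E (561), C (526.4), D (360.4).
The third oldest is E at 561 Ma, which lies in 635–538.8 Ma: the Ediacaran.
The fourth oldest is C at 526.4 Ma; separation = |561 − 526.4| = 34.6 Myr.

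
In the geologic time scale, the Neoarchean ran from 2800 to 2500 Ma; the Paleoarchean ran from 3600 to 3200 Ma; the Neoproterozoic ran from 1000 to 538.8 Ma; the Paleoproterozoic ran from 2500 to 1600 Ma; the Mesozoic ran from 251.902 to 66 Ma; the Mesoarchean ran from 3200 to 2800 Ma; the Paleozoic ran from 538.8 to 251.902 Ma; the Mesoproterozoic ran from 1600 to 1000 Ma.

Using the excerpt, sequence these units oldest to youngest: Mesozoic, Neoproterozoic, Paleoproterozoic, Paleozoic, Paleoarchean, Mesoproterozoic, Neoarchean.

Paleoarchean, then Neoarchean, then Paleoproterozoic, then Mesoproterozoic, then Neoproterozoic, then Paleozoic, then Mesozoic

Sorting by start age (descending Ma, since larger Ma = older): Paleoarchean began 3600, Neoarchean began 2800, Paleoproterozoic began 2500, Mesoproterozoic began 1600, Neoproterozoic began 1000, Paleozoic began 538.8, Mesozoic began 251.902.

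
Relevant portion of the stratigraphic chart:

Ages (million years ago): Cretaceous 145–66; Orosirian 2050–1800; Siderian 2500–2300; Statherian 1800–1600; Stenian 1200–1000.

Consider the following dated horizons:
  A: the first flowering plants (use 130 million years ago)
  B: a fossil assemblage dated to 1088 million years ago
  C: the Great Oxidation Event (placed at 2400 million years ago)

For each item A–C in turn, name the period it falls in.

Match each age against the start–end ranges in the excerpt: A = 130 Ma → Cretaceous (145–66); B = 1088 Ma → Stenian (1200–1000); C = 2400 Ma → Siderian (2500–2300).

A — Cretaceous; B — Stenian; C — Siderian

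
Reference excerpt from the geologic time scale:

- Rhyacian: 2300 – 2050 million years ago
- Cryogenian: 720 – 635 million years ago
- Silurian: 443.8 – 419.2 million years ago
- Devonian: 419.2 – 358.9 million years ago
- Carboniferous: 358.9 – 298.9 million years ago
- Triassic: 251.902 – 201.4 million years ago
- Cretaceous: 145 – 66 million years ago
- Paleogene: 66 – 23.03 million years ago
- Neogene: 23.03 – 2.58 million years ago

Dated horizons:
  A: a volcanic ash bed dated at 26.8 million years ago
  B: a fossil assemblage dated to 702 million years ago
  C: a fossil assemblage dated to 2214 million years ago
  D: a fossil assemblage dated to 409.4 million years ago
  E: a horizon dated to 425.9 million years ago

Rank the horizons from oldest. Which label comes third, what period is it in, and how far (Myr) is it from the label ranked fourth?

Sorted oldest-first by Ma: C (2214), B (702), E (425.9), D (409.4), A (26.8).
The third oldest is E at 425.9 Ma, which lies in 443.8–419.2 Ma: the Silurian.
The fourth oldest is D at 409.4 Ma; separation = |425.9 − 409.4| = 16.5 Myr.

E, in the Silurian; 16.5 million years to D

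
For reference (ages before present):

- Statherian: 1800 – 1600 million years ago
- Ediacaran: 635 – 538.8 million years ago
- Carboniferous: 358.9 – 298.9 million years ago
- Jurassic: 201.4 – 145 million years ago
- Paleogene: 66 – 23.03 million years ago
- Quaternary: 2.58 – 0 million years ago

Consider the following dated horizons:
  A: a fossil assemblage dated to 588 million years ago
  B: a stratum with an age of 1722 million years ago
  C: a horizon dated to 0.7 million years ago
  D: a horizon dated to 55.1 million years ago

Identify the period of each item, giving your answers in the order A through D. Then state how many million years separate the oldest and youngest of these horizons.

A — Ediacaran; B — Statherian; C — Quaternary; D — Paleogene; span 1721.3 million years

A: 588 Ma lies in 635–538.8 Ma, so Ediacaran.
B: 1722 Ma lies in 1800–1600 Ma, so Statherian.
C: 0.7 Ma lies in 2.58–0 Ma, so Quaternary.
D: 55.1 Ma lies in 66–23.03 Ma, so Paleogene.
Oldest = 1722 Ma, youngest = 0.7 Ma → span 1721.3 Myr.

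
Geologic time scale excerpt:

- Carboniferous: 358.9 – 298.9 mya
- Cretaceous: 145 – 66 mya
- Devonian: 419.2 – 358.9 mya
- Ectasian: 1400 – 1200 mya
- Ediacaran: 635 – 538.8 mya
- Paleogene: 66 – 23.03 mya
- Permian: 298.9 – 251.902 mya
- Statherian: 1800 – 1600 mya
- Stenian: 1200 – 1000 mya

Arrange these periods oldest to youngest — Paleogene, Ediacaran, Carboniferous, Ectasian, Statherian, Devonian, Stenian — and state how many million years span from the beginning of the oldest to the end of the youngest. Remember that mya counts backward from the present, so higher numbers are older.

Statherian, Ectasian, Stenian, Ediacaran, Devonian, Carboniferous, Paleogene; total span 1776.97 Myr

From the excerpt: Paleogene 66–23.03; Ediacaran 635–538.8; Carboniferous 358.9–298.9; Ectasian 1400–1200; Statherian 1800–1600; Devonian 419.2–358.9; Stenian 1200–1000 (Ma).
Larger Ma is earlier, so the oldest is Statherian and the youngest is Paleogene; oldest to youngest: Statherian, Ectasian, Stenian, Ediacaran, Devonian, Carboniferous, Paleogene.
Oldest start 1800 minus youngest end 23.03 gives 1776.97 Myr overall.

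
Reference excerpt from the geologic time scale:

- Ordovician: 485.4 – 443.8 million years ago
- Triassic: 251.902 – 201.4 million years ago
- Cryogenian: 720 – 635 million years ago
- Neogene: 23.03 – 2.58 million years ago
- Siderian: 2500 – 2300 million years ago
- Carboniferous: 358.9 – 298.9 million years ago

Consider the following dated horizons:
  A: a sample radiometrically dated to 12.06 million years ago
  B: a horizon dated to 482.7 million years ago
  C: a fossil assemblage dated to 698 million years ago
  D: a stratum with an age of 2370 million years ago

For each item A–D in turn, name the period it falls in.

A — Neogene; B — Ordovician; C — Cryogenian; D — Siderian

A: 12.06 Ma lies in 23.03–2.58 Ma, so Neogene.
B: 482.7 Ma lies in 485.4–443.8 Ma, so Ordovician.
C: 698 Ma lies in 720–635 Ma, so Cryogenian.
D: 2370 Ma lies in 2500–2300 Ma, so Siderian.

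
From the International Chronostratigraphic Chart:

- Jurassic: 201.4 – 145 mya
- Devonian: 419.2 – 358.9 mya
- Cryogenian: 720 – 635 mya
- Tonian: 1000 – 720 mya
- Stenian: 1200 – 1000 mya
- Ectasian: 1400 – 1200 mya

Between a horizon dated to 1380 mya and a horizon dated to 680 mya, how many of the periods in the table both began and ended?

1380 Ma sits inside the Ectasian (1400–1200) and 680 Ma inside the Cryogenian (720–635); neither of those is wholly between the two dates.
The listed periods lying completely between them are Stenian, Tonian — 2 in all.

2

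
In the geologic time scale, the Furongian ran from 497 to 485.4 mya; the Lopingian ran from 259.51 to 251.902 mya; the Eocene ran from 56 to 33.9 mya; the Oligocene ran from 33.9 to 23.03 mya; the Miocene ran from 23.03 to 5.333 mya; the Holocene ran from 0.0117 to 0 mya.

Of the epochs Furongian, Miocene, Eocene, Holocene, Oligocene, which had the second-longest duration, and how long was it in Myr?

Durations: Furongian 11.6; Miocene 17.697; Eocene 22.1; Holocene 0.0117; Oligocene 10.87 Myr.
Sorted longest-first: Eocene (22.1), Miocene (17.697), Furongian (11.6), Oligocene (10.87), Holocene (0.0117).
The second longest is Miocene at 17.697 Myr.

Miocene, 17.697 million years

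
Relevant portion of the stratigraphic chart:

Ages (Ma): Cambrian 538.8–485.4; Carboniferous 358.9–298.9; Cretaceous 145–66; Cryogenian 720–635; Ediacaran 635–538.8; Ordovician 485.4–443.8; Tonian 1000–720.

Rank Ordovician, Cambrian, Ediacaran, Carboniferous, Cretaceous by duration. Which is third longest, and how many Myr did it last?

Carboniferous, 60 million years

Start − end for each: Ordovician 485.4 − 443.8 = 41.6; Cambrian 538.8 − 485.4 = 53.4; Ediacaran 635 − 538.8 = 96.2; Carboniferous 358.9 − 298.9 = 60; Cretaceous 145 − 66 = 79.
Ranking these from longest: Ediacaran > Cretaceous > Carboniferous > Cambrian > Ordovician.
Position 3 in that ranking is Carboniferous, which lasted 60 Myr.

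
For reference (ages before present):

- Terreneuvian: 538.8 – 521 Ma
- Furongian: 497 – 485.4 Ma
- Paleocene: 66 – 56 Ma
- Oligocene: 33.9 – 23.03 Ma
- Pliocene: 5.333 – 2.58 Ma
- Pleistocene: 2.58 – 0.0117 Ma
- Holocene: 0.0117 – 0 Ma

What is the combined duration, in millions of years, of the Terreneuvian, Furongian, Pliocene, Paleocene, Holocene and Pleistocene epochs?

44.733 million years

Duration is start − end for each: (538.8 − 521) + (497 − 485.4) + (5.333 − 2.58) + (66 − 56) + (0.0117 − 0) + (2.58 − 0.0117).
That is 17.8 + 11.6 + 2.753 + 10 + 0.0117 + 2.5683, which totals 44.733 million years.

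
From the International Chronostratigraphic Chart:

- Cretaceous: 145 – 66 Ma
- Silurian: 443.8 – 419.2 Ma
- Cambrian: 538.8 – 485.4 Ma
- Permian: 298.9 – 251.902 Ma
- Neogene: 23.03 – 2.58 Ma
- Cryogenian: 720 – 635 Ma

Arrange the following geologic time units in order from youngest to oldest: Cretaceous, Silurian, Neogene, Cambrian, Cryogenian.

Neogene, Cretaceous, Silurian, Cambrian, Cryogenian

Sorting by start age (ascending Ma, since larger Ma = older): Neogene start 23.03, Cretaceous start 145, Silurian start 443.8, Cambrian start 538.8, Cryogenian start 720.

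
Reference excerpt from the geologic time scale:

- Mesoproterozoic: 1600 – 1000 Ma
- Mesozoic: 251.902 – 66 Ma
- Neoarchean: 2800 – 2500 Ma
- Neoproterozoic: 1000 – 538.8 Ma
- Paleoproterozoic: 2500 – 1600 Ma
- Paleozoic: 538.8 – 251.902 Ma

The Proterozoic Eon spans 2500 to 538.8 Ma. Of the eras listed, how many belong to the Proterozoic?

Eras inside 2500–538.8 Ma: Paleoproterozoic, Mesoproterozoic, Neoproterozoic — 3 in total.

3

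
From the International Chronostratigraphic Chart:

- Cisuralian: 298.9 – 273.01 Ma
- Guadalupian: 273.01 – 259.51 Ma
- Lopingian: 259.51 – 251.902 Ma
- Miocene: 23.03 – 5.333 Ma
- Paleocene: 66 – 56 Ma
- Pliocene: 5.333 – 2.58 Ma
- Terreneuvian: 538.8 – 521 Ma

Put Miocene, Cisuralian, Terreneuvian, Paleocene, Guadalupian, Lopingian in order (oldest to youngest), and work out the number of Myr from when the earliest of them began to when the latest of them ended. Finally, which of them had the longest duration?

Start ages (Ma): Terreneuvian 538.8, Cisuralian 298.9, Guadalupian 273.01, Lopingian 259.51, Paleocene 66, Miocene 23.03.
Ordered oldest to youngest: Terreneuvian, Cisuralian, Guadalupian, Lopingian, Paleocene, Miocene.
Span = 538.8 − 5.333 = 533.467 Myr.
Durations: Paleocene 10, Lopingian 7.608, Guadalupian 13.5, Miocene 17.697, Cisuralian 25.89, Terreneuvian 17.8 → longest is Cisuralian (25.89 Myr).

Terreneuvian, Cisuralian, Guadalupian, Lopingian, Paleocene, Miocene; total span 533.467 Myr; longest is Cisuralian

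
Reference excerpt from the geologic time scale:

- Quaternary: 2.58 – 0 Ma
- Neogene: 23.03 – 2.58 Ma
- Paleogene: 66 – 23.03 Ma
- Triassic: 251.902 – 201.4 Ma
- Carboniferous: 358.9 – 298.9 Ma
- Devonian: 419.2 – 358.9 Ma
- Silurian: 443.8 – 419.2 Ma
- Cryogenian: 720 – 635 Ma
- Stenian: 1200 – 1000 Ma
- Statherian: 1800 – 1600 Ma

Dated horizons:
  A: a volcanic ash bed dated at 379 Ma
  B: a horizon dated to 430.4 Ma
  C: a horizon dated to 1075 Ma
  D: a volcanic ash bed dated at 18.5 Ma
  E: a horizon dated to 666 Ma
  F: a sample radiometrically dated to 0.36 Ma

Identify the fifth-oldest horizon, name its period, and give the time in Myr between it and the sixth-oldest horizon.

Sorted oldest-first by Ma: C (1075), E (666), B (430.4), A (379), D (18.5), F (0.36).
The fifth oldest is D at 18.5 Ma, which lies in 23.03–2.58 Ma: the Neogene.
The sixth oldest is F at 0.36 Ma; separation = |18.5 − 0.36| = 18.14 Myr.

D, in the Neogene; 18.14 million years to F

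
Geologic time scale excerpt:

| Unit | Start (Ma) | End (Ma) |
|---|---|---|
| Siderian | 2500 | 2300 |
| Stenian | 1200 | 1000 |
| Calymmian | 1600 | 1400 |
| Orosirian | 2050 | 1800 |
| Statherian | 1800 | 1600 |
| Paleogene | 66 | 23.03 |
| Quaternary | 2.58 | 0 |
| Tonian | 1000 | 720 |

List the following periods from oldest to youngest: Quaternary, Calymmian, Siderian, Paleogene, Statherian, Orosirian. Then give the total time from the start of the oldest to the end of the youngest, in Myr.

From the excerpt: Quaternary 2.58–0; Calymmian 1600–1400; Siderian 2500–2300; Paleogene 66–23.03; Statherian 1800–1600; Orosirian 2050–1800 (Ma).
Larger Ma is earlier, so the oldest is Siderian and the youngest is Quaternary; oldest to youngest: Siderian, Orosirian, Statherian, Calymmian, Paleogene, Quaternary.
Oldest start 2500 minus youngest end 0 gives 2500 Myr overall.

Siderian → Orosirian → Statherian → Calymmian → Paleogene → Quaternary; total span 2500 Myr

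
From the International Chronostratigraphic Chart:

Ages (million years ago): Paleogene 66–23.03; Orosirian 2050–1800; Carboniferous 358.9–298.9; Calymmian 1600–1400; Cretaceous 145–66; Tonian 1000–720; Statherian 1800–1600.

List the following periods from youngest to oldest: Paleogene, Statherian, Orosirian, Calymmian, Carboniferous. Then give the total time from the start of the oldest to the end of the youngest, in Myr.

Paleogene → Carboniferous → Calymmian → Statherian → Orosirian; total span 2026.97 Myr

Start ages (Ma): Orosirian 2050, Statherian 1800, Calymmian 1600, Carboniferous 358.9, Paleogene 66.
Ordered youngest to oldest: Paleogene, Carboniferous, Calymmian, Statherian, Orosirian.
Span = 2050 − 23.03 = 2026.97 Myr.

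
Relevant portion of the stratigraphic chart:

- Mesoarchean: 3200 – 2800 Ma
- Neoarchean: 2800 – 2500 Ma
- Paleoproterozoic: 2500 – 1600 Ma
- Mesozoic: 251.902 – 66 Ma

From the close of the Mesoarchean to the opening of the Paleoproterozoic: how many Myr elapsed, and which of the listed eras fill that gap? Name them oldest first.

300 million years; Neoarchean

End of Mesoarchean = 2800 Ma; start of Paleoproterozoic = 2500 Ma.
Gap = 2800 − 2500 = 300 Myr.
Eras wholly inside 2800–2500 Ma: Neoarchean (2800–2500).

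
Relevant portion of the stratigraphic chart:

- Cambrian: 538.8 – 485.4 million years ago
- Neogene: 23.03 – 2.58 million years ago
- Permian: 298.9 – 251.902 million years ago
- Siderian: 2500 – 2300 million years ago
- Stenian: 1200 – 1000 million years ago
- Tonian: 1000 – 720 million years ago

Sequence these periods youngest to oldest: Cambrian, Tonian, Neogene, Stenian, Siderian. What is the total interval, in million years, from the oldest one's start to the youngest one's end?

Neogene, Cambrian, Tonian, Stenian, Siderian; total span 2497.42 Myr

From the excerpt: Cambrian 538.8–485.4; Tonian 1000–720; Neogene 23.03–2.58; Stenian 1200–1000; Siderian 2500–2300 (Ma).
Larger Ma is earlier, so the oldest is Siderian and the youngest is Neogene; youngest to oldest: Neogene, Cambrian, Tonian, Stenian, Siderian.
Oldest start 2500 minus youngest end 2.58 gives 2497.42 Myr overall.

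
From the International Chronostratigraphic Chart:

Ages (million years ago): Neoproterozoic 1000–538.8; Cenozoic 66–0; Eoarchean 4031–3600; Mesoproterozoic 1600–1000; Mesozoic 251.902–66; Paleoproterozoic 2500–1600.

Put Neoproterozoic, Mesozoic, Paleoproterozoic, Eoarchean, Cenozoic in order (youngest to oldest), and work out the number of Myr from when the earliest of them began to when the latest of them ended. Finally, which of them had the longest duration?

Start ages (Ma): Eoarchean 4031, Paleoproterozoic 2500, Neoproterozoic 1000, Mesozoic 251.902, Cenozoic 66.
Ordered youngest to oldest: Cenozoic, Mesozoic, Neoproterozoic, Paleoproterozoic, Eoarchean.
Span = 4031 − 0 = 4031 Myr.
Durations: Eoarchean 431, Neoproterozoic 461.2, Cenozoic 66, Mesozoic 185.902, Paleoproterozoic 900 → longest is Paleoproterozoic (900 Myr).

Cenozoic, Mesozoic, Neoproterozoic, Paleoproterozoic, Eoarchean; total span 4031 Myr; longest is Paleoproterozoic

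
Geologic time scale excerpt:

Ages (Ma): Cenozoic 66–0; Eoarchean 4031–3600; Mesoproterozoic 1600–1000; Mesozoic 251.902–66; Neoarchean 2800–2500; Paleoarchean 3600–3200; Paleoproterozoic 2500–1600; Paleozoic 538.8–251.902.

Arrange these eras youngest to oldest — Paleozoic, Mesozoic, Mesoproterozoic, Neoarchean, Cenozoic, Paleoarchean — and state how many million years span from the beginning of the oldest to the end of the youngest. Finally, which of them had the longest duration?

Cenozoic → Mesozoic → Paleozoic → Mesoproterozoic → Neoarchean → Paleoarchean; total span 3600 Myr; longest is Mesoproterozoic

Start ages (Ma): Paleoarchean 3600, Neoarchean 2800, Mesoproterozoic 1600, Paleozoic 538.8, Mesozoic 251.902, Cenozoic 66.
Ordered youngest to oldest: Cenozoic, Mesozoic, Paleozoic, Mesoproterozoic, Neoarchean, Paleoarchean.
Span = 3600 − 0 = 3600 Myr.
Durations: Neoarchean 300, Paleozoic 286.898, Mesoproterozoic 600, Cenozoic 66, Paleoarchean 400, Mesozoic 185.902 → longest is Mesoproterozoic (600 Myr).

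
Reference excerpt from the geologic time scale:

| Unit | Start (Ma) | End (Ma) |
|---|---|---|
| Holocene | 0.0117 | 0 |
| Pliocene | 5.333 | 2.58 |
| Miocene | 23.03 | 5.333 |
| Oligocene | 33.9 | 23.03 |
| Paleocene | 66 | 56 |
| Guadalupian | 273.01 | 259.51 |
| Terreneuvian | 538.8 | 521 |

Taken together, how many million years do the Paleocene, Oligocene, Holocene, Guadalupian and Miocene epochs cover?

Each duration: Paleocene = 10; Oligocene = 10.87; Holocene = 0.0117; Guadalupian = 13.5; Miocene = 17.697.
Sum: 10 + 10.87 + 0.0117 + 13.5 + 17.697 = 52.0787 Myr.

52.0787 million years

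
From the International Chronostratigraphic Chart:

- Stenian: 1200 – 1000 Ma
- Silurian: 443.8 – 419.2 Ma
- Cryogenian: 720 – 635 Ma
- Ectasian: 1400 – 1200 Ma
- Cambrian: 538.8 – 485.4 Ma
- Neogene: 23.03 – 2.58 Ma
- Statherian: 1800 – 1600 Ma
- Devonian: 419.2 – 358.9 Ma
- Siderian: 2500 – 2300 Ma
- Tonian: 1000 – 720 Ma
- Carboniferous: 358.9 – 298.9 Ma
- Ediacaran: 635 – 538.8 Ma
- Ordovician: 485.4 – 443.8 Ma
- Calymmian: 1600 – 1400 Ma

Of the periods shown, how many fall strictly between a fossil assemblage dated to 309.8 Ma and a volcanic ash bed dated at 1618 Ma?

1618 Ma sits inside the Statherian (1800–1600) and 309.8 Ma inside the Carboniferous (358.9–298.9); neither of those is wholly between the two dates.
The listed periods lying completely between them are Calymmian, Ectasian, Stenian, Tonian, Cryogenian, Ediacaran, Cambrian, Ordovician, Silurian, Devonian — 10 in all.

10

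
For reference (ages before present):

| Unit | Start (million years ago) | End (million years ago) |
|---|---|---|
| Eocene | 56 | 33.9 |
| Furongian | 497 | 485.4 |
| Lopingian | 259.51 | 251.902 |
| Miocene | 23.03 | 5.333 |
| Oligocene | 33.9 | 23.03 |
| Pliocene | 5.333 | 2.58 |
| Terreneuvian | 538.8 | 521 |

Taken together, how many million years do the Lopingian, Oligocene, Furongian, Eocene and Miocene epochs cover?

69.875 million years

Each duration: Lopingian = 7.608; Oligocene = 10.87; Furongian = 11.6; Eocene = 22.1; Miocene = 17.697.
Sum: 7.608 + 10.87 + 11.6 + 22.1 + 17.697 = 69.875 Myr.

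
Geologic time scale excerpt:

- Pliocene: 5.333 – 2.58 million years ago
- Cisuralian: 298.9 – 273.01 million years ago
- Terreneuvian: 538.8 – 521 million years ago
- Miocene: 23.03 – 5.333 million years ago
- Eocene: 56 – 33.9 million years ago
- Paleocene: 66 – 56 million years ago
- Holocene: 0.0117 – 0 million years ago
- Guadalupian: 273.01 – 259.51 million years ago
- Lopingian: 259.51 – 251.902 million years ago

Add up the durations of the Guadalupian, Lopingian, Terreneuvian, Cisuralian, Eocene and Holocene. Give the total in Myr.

86.9097 million years

Duration is start − end for each: (273.01 − 259.51) + (259.51 − 251.902) + (538.8 − 521) + (298.9 − 273.01) + (56 − 33.9) + (0.0117 − 0).
That is 13.5 + 7.608 + 17.8 + 25.89 + 22.1 + 0.0117, which totals 86.9097 million years.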